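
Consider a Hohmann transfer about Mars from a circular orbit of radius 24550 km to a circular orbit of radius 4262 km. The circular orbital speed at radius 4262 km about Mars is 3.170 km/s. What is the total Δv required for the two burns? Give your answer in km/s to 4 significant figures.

From the circular-orbit relation v² = μ/r at r = 4262 km: μ = v²r = (3.170)² × 4262 = 42828.4 km³/s².
Semi-major axis of the transfer orbit: a_t = (24550 + 4262)/2 = 14406 km.
Circular speed at r₁: v₁ = √(μ/r₁) = √(42828.4/24550) = 1.3208 km/s.
Transfer-orbit speed at r₁ (vis-viva): v_a = √[μ(2/r₁ − 1/a_t)] = 0.71841 km/s.
First burn Δv₁ = |v_a − v₁| = 0.6024 km/s.
At r₂, v₂ = √(μ/r₂) = 3.1700 km/s.
Transfer-orbit speed at r₂: v_p = √[μ(2/r₂ − 1/a_t)] = 4.1382 km/s.
Second burn Δv₂ = |v₂ − v_p| = 0.9682 km/s.
Total Δv = Δv₁ + Δv₂ = 1.571 km/s.

Δv = 1.571 km/s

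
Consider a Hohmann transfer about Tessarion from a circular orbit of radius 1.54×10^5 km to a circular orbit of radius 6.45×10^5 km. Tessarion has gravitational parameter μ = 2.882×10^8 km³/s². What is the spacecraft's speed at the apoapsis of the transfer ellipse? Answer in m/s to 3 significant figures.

v = 13100 m/s

Semi-major axis of the transfer orbit: a_t = (1.540×10^5 + 6.450×10^5)/2 = 3.995×10^5 km.
The apoapsis of the transfer ellipse is at r = 6.450×10^5 km.
Applying v² = μ(2/r − 1/a_t): v = 13.12 km/s.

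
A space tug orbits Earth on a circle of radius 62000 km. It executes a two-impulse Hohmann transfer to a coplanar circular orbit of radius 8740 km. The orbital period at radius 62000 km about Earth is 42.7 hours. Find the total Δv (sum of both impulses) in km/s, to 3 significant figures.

Δv = 3.46 km/s

From Kepler's third law T² = 4π²r³/μ at r = 62000 km, T = 42.7 hours = 42.7 × 3600 s = 1.5372×10^5 s: μ = 4π²r³/T² = 3.98175×10^5 km³/s².
The Hohmann ellipse has a_t = (r₁ + r₂)/2 = 35370 km.
At r₁ the circular-orbit speed is v₁ = √(μ/r₁) = 2.534 km/s.
On the transfer ellipse at r₁, v² = μ(2/r − 1/a) gives v_a = √[μ(2/r₁ − 1/a_t)] = 1.260 km/s.
First burn Δv₁ = |v_a − v₁| = 1.274 km/s.
At r₂, v₂ = √(μ/r₂) = 6.7497 km/s.
Transfer-orbit speed at r₂: v_p = √[μ(2/r₂ − 1/a_t)] = 8.9363 km/s.
Second burn Δv₂ = |v₂ − v_p| = 2.187 km/s.
Total Δv = Δv₁ + Δv₂ = 3.461 km/s.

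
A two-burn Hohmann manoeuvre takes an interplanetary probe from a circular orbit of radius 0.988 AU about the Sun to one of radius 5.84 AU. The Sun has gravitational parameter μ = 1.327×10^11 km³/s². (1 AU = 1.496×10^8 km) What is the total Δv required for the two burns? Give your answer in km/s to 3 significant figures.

Δv = 14.9 km/s

In km: r₁ = 0.988 × 1.496×10^8 = 1.478048×10^8 km; r₂ = 5.84 × 1.496×10^8 = 8.73664×10^8 km.
The Hohmann ellipse has a_t = (r₁ + r₂)/2 = 5.107344×10^8 km.
Circular speed at r₁: v₁ = √(μ/r₁) = √(1.327×10^11/1.478048×10^8) = 29.963 km/s.
Transfer-orbit speed at r₁ (vis-viva): v_p = √[μ(2/r₁ − 1/a_t)] = 39.189 km/s.
First burn Δv₁ = |v_p − v₁| = 9.226 km/s.
At r₂, v₂ = √(μ/r₂) = 12.324 km/s.
Transfer-orbit speed at r₂: v_a = √[μ(2/r₂ − 1/a_t)] = 6.6299 km/s.
Second burn Δv₂ = |v₂ − v_a| = 5.694 km/s.
Total Δv = Δv₁ + Δv₂ = 14.92 km/s.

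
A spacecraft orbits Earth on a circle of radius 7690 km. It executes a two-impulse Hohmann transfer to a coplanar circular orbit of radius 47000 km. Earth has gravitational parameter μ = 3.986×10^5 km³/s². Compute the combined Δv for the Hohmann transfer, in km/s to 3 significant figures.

The Hohmann ellipse has a_t = (r₁ + r₂)/2 = 27345 km.
Circular speed at r₁: v₁ = √(μ/r₁) = √(3.986×10^5/7690) = 7.200 km/s.
On the transfer ellipse at r₁, vis-viva equation gives v_p = √[μ(2/r₁ − 1/a_t)] = 9.439 km/s.
First burn Δv₁ = |v_p − v₁| = 2.239 km/s.
Circular speed at r₂: v₂ = √(μ/r₂) = 2.912 km/s.
Transfer-orbit speed at r₂: v_a = √[μ(2/r₂ − 1/a_t)] = 1.544 km/s.
Second burn Δv₂ = |v₂ − v_a| = 1.368 km/s.
Total Δv = Δv₁ + Δv₂ = 3.607 km/s.

Δv = 3.61 km/s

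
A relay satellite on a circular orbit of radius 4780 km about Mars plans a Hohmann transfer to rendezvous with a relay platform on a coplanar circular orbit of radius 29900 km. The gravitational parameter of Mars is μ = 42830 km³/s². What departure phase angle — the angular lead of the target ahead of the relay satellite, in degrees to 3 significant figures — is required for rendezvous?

Transfer-ellipse semi-major axis a_t = (r₁ + r₂)/2 = (4780 + 29900)/2 = 17340 km.
The half-period of the transfer ellipse is t = π√(a_t³/μ) = 34660 s.
The target's mean motion on its circular orbit is ω₂ = √(μ/r₂³) = 4.003×10^-5 rad/s.
Angle swept by the target during transfer: ω₂·t = 1.3874 rad = 79.49°.
Arrival is 180° from departure on the ellipse, so φ = 180° − 79.49° = 101°.

φ = 101°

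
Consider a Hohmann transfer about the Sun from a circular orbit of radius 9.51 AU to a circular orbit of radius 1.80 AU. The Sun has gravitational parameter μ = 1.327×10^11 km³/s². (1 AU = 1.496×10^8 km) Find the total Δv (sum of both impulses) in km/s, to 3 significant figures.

Δv = 10.8 km/s

In km: r₁ = 9.51 × 1.496×10^8 = 1.422696×10^9 km; r₂ = 1.80 × 1.496×10^8 = 2.6928×10^8 km.
Semi-major axis of the transfer orbit: a_t = (1.422696×10^9 + 2.6928×10^8)/2 = 8.45988×10^8 km.
Circular speed at r₁: v₁ = √(μ/r₁) = √(1.327×10^11/1.422696×10^9) = 9.658 km/s.
Transfer-orbit speed at r₁ (vis-viva equation): v_a = √[μ(2/r₁ − 1/a_t)] = 5.449 km/s.
First burn Δv₁ = |v_a − v₁| = 4.209 km/s.
At r₂, v₂ = √(μ/r₂) = 22.199 km/s.
Transfer-orbit speed at r₂: v_p = √[μ(2/r₂ − 1/a_t)] = 28.788 km/s.
Second burn Δv₂ = |v₂ − v_p| = 6.589 km/s.
Total Δv = Δv₁ + Δv₂ = 10.80 km/s.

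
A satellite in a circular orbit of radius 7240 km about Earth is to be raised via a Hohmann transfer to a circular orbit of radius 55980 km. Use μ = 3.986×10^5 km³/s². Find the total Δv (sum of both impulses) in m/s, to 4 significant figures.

Δv = 3846 m/s

Transfer-ellipse semi-major axis a_t = (r₁ + r₂)/2 = (7240 + 55980)/2 = 31610 km.
At r₁ the circular-orbit speed is v₁ = √(μ/r₁) = 7.4199 km/s.
On the transfer ellipse at r₁, vis-viva gives v_p = √[μ(2/r₁ − 1/a_t)] = 9.8742 km/s.
First burn Δv₁ = |v_p − v₁| = 2.4543 km/s.
Circular speed at r₂: v₂ = √(μ/r₂) = 2.66841 km/s.
Transfer-orbit speed at r₂: v_a = √[μ(2/r₂ − 1/a_t)] = 1.27705 km/s.
Second burn Δv₂ = |v₂ − v_a| = 1.3914 km/s.
Total Δv = Δv₁ + Δv₂ = 3.846 km/s.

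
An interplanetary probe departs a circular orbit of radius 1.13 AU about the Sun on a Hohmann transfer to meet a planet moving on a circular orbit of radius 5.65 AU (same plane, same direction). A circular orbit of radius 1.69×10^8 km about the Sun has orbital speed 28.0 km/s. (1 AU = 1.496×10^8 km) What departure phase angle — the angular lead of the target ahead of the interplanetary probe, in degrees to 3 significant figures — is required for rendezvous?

φ = 96.3°

From the circular-orbit relation v² = μ/r at r = 1.69×10^8 km: μ = v²r = (28.0)² × 1.69×10^8 = 1.32496×10^11 km³/s².
In km: r₁ = 1.13 × 1.496×10^8 = 1.69048×10^8 km; r₂ = 5.65 × 1.496×10^8 = 8.4524×10^8 km.
Semi-major axis of the transfer orbit: a_t = (1.69048×10^8 + 8.4524×10^8)/2 = 5.07144×10^8 km.
The half-period of the transfer ellipse is t = π√(a_t³/μ) = 9.8570×10^7 s.
The target's mean motion on its circular orbit is ω₂ = √(μ/r₂³) = 1.4813×10^-8 rad/s.
Angle swept by the target during transfer: ω₂·t = 1.4601 rad = 83.66°.
Arrival is 180° from departure on the ellipse, so φ = 180° − 83.66° = 96.3°.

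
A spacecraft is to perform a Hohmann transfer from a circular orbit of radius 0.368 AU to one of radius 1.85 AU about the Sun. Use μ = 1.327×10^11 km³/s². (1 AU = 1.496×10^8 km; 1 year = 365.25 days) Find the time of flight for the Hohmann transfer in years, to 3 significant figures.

t = 0.584 years

In km: r₁ = 0.368 × 1.496×10^8 = 5.50528×10^7 km; r₂ = 1.85 × 1.496×10^8 = 2.7676×10^8 km.
Semi-major axis of the transfer orbit: a_t = (5.50528×10^7 + 2.7676×10^8)/2 = 1.659064×10^8 km.
Transfer time t = π√(a_t³/μ) = π√((1.659064×10^8)³ / 1.327×10^11) = 1.843×10^7 s.
Converting: 1.843×10^7 s ÷ 3.15576×10^7 s/year (365.25 × 86400) = 0.584 years.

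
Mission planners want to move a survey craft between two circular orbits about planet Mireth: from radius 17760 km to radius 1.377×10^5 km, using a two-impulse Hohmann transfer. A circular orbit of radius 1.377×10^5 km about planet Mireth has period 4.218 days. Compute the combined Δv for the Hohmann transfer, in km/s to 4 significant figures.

From Kepler's third law T² = 4π²r³/μ at r = 1.377×10^5 km, T = 4.218 days = 4.218 × 86400 s = 3.644352×10^5 s: μ = 4π²r³/T² = 7.76106×10^5 km³/s².
Semi-major axis of the transfer orbit: a_t = (17760 + 1.377×10^5)/2 = 77730 km.
Circular speed at r₁: v₁ = √(μ/r₁) = √(7.76106×10^5/17760) = 6.611 km/s.
On the transfer ellipse at r₁, v² = μ(2/r − 1/a) gives v_p = √[μ(2/r₁ − 1/a_t)] = 8.799 km/s.
First burn Δv₁ = |v_p − v₁| = 2.188 km/s.
Circular speed at r₂: v₂ = √(μ/r₂) = 2.374 km/s.
Transfer-orbit speed at r₂: v_a = √[μ(2/r₂ − 1/a_t)] = 1.135 km/s.
Second burn Δv₂ = |v₂ − v_a| = 1.239 km/s.
Δv = Δv₁ + Δv₂ = 2.188 + 1.239 = 3.427 km/s.

Δv = 3.427 km/s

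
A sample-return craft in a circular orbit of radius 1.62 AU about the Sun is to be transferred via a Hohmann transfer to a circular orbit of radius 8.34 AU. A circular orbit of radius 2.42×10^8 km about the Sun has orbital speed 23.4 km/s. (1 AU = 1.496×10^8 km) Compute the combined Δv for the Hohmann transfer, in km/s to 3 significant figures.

Δv = 11.3 km/s

From the circular-orbit relation v² = μ/r at r = 2.42×10^8 km: μ = v²r = (23.4)² × 2.42×10^8 = 1.32510×10^11 km³/s².
In km: r₁ = 1.62 × 1.496×10^8 = 2.42352×10^8 km; r₂ = 8.34 × 1.496×10^8 = 1.247664×10^9 km.
Semi-major axis of the transfer orbit: a_t = (2.42352×10^8 + 1.247664×10^9)/2 = 7.45008×10^8 km.
Circular speed at r₁: v₁ = √(μ/r₁) = √(1.32510×10^11/2.42352×10^8) = 23.383 km/s.
On the transfer ellipse at r₁, v² = μ(2/r − 1/a) gives v_p = √[μ(2/r₁ − 1/a_t)] = 30.260 km/s.
First burn Δv₁ = |v_p − v₁| = 6.8770 km/s.
At r₂, v₂ = √(μ/r₂) = 10.3056 km/s.
Transfer-orbit speed at r₂: v_a = √[μ(2/r₂ − 1/a_t)] = 5.87784 km/s.
Second burn Δv₂ = |v₂ − v_a| = 4.4278 km/s.
Total Δv = Δv₁ + Δv₂ = 11.30 km/s.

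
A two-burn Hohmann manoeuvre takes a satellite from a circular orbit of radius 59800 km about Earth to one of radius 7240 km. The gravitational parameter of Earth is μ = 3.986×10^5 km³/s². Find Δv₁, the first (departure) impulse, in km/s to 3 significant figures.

Δv₁ = 1.38 km/s

Semi-major axis of the transfer orbit: a_t = (59800 + 7240)/2 = 33520 km.
On the circular orbit at r = 59800 km, v_c = √(μ/r) = 2.582 km/s.
Vis-viva on the transfer ellipse at r = 59800 km gives v_t = √[μ(2/r − 1/a_t)] = 1.200 km/s.
Δv₁ = |v_t − v_c| = |1.200 − 2.582| = 1.382 km/s.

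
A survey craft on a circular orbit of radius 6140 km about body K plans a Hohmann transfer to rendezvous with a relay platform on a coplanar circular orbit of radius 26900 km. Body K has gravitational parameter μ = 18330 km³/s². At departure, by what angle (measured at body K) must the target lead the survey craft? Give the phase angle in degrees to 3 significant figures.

The Hohmann ellipse has a_t = (r₁ + r₂)/2 = 16520 km.
The half-period of the transfer ellipse is t = π√(a_t³/μ) = 49270 s.
The target's mean motion on its circular orbit is ω₂ = √(μ/r₂³) = 3.069×10^-5 rad/s.
Angle swept by the target during transfer: ω₂·t = 1.512 rad = 86.63°.
Arrival is 180° from departure on the ellipse, so φ = 180° − 86.63° = 93.4°.

φ = 93.4°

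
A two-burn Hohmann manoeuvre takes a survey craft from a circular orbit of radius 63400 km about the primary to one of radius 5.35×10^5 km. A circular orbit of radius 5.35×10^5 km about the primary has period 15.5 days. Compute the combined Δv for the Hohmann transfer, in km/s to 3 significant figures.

From Kepler's third law T² = 4π²r³/μ at r = 5.35×10^5 km, T = 15.5 days = 15.5 × 86400 s = 1.3392×10^6 s: μ = 4π²r³/T² = 3.37078×10^6 km³/s².
Semi-major axis of the transfer orbit: a_t = (63400 + 5.350×10^5)/2 = 2.992×10^5 km.
At r₁ the circular-orbit speed is v₁ = √(μ/r₁) = 7.2916 km/s.
Transfer-orbit speed at r₁ (vis-viva equation): v_p = √[μ(2/r₁ − 1/a_t)] = 9.7503 km/s.
First burn Δv₁ = |v_p − v₁| = 2.4587 km/s.
At r₂, v₂ = √(μ/r₂) = 2.5101 km/s.
Transfer-orbit speed at r₂: v_a = √[μ(2/r₂ − 1/a_t)] = 1.1555 km/s.
Second burn Δv₂ = |v₂ − v_a| = 1.3546 km/s.
Δv = Δv₁ + Δv₂ = 2.4587 + 1.3546 = 3.813 km/s.

Δv = 3.81 km/s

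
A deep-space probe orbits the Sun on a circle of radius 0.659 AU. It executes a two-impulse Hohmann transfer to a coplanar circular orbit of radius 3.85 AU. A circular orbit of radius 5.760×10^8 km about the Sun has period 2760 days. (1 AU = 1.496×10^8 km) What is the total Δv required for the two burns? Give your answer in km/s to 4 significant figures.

From Kepler's third law T² = 4π²r³/μ at r = 5.760×10^8 km, T = 2760 days = 2760 × 86400 s = 2.38464×10^8 s: μ = 4π²r³/T² = 1.32673×10^11 km³/s².
In km: r₁ = 0.659 × 1.496×10^8 = 9.85864×10^7 km; r₂ = 3.85 × 1.496×10^8 = 5.7596×10^8 km.
The Hohmann ellipse has a_t = (r₁ + r₂)/2 = 3.372732×10^8 km.
Circular speed at r₁: v₁ = √(μ/r₁) = √(1.32673×10^11/9.85864×10^7) = 36.6845 km/s.
On the transfer ellipse at r₁, vis-viva equation gives v_p = √[μ(2/r₁ − 1/a_t)] = 47.9388 km/s.
First burn Δv₁ = |v_p − v₁| = 11.254 km/s.
At r₂, v₂ = √(μ/r₂) = 15.1773 km/s.
Transfer-orbit speed at r₂: v_a = √[μ(2/r₂ − 1/a_t)] = 8.20563 km/s.
Second burn Δv₂ = |v₂ − v_a| = 6.9717 km/s.
Total Δv = Δv₁ + Δv₂ = 18.23 km/s.

Δv = 18.23 km/s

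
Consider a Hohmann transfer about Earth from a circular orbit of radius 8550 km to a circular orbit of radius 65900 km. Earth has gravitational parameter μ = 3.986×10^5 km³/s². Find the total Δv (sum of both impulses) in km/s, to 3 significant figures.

Δv = 3.54 km/s

Transfer-ellipse semi-major axis a_t = (r₁ + r₂)/2 = (8550 + 65900)/2 = 37225 km.
At r₁ the circular-orbit speed is v₁ = √(μ/r₁) = 6.828 km/s.
On the transfer ellipse at r₁, vis-viva equation gives v_p = √[μ(2/r₁ − 1/a_t)] = 9.085 km/s.
First burn Δv₁ = |v_p − v₁| = 2.257 km/s.
At r₂, v₂ = √(μ/r₂) = 2.4594 km/s.
Transfer-orbit speed at r₂: v_a = √[μ(2/r₂ − 1/a_t)] = 1.1787 km/s.
Second burn Δv₂ = |v₂ − v_a| = 1.281 km/s.
Total Δv = Δv₁ + Δv₂ = 3.538 km/s.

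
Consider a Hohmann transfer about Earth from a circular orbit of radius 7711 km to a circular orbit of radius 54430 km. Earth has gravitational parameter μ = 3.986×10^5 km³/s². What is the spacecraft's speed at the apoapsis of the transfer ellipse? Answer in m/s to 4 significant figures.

The Hohmann ellipse has a_t = (r₁ + r₂)/2 = 31070.5 km.
The apoapsis of the transfer ellipse is at r = 54430 km.
Applying v² = μ(2/r − 1/a_t): v = 1.348 km/s.

v = 1348 m/s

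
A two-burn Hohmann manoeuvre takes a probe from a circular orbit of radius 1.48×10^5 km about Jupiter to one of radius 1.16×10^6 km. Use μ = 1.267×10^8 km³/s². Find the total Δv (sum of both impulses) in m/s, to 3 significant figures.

Δv = 15200 m/s

The Hohmann ellipse has a_t = (r₁ + r₂)/2 = 6.540×10^5 km.
At r₁ the circular-orbit speed is v₁ = √(μ/r₁) = 29.259 km/s.
On the transfer ellipse at r₁, v² = μ(2/r − 1/a) gives v_p = √[μ(2/r₁ − 1/a_t)] = 38.967 km/s.
First burn Δv₁ = |v_p − v₁| = 9.708 km/s.
At r₂, v₂ = √(μ/r₂) = 10.451 km/s.
Transfer-orbit speed at r₂: v_a = √[μ(2/r₂ − 1/a_t)] = 4.9717 km/s.
Second burn Δv₂ = |v₂ − v_a| = 5.479 km/s.
Total Δv = Δv₁ + Δv₂ = 15.19 km/s.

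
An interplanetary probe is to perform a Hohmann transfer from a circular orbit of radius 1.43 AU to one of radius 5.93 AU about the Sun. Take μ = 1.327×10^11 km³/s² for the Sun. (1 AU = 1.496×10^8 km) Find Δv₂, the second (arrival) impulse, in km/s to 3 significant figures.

Δv₂ = 4.61 km/s

In km: r₁ = 1.43 × 1.496×10^8 = 2.13928×10^8 km; r₂ = 5.93 × 1.496×10^8 = 8.87128×10^8 km.
Semi-major axis of the transfer orbit: a_t = (2.13928×10^8 + 8.87128×10^8)/2 = 5.50528×10^8 km.
Circular speed at r = 8.87128×10^8 km: v_c = √(μ/r) = 12.23 km/s.
Transfer-orbit speed at the same r (vis-viva, a = a_t): v_t = √[μ(2/r − 1/a_t)] = 7.624 km/s.
Δv₂ = |v_t − v_c| = |7.624 − 12.23| = 4.606 km/s.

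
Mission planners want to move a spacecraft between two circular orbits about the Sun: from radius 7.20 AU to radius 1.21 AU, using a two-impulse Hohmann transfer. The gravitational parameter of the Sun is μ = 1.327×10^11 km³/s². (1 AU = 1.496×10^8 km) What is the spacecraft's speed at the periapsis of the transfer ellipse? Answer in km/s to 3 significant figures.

v = 35.4 km/s

In km: r₁ = 7.20 × 1.496×10^8 = 1.07712×10^9 km; r₂ = 1.21 × 1.496×10^8 = 1.81016×10^8 km.
Transfer-ellipse semi-major axis a_t = (r₁ + r₂)/2 = (1.07712×10^9 + 1.81016×10^8)/2 = 6.29068×10^8 km.
The periapsis of the transfer ellipse is at r = 1.81016×10^8 km.
From the vis-viva equation, v = √[μ(2/r − 1/a_t)] = 35.43 km/s.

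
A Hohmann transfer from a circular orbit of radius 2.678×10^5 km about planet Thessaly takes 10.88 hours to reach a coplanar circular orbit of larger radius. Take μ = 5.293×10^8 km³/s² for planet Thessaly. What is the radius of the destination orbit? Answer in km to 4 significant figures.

Transfer time t = 10.88 hours = 39168 s, and t = π√(a_t³/μ).
So a_t = (μ t²/π²)^(1/3) = (5.293×10^8 × (39168)² / π²)^(1/3) = 4.3493×10^5 km.
Since a_t = (r₁ + r₂)/2, r₂ = 2a_t − r₁ = 2×4.3493×10^5 − 2.678×10^5 = 6.0206×10^5 km.

r₂ = 6.021×10^5 km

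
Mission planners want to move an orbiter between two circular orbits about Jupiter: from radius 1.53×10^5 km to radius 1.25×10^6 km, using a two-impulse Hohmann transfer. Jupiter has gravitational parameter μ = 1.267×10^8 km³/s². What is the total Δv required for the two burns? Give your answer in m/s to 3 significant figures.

Δv = 15000 m/s

Semi-major axis of the transfer orbit: a_t = (1.530×10^5 + 1.250×10^6)/2 = 7.015×10^5 km.
Circular speed at r₁: v₁ = √(μ/r₁) = √(1.267×10^8/1.530×10^5) = 28.7768 km/s.
On the transfer ellipse at r₁, v² = μ(2/r − 1/a) gives v_p = √[μ(2/r₁ − 1/a_t)] = 38.4135 km/s.
First burn Δv₁ = |v_p − v₁| = 9.637 km/s.
At r₂, v₂ = √(μ/r₂) = 10.068 km/s.
Transfer-orbit speed at r₂: v_a = √[μ(2/r₂ − 1/a_t)] = 4.7018 km/s.
Second burn Δv₂ = |v₂ − v_a| = 5.366 km/s.
Total Δv = Δv₁ + Δv₂ = 15.00 km/s.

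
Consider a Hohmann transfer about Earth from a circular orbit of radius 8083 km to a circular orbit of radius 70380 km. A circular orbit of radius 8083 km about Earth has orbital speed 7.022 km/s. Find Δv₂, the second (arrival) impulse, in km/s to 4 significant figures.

From the circular-orbit relation v² = μ/r at r = 8083 km: μ = v²r = (7.022)² × 8083 = 3.98560×10^5 km³/s².
The Hohmann ellipse has a_t = (r₁ + r₂)/2 = 39231.5 km.
Circular speed at r = 70380 km: v_c = √(μ/r) = 2.380 km/s.
Transfer-orbit speed at the same r (vis-viva, a = a_t): v_t = √[μ(2/r − 1/a_t)] = 1.080 km/s.
Δv₂ = |v_t − v_c| = |1.080 − 2.380| = 1.300 km/s.

Δv₂ = 1.300 km/s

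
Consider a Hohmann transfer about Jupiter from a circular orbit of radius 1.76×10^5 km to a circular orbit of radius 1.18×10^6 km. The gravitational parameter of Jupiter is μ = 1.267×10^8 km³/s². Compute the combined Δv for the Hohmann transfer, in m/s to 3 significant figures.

Δv = 13600 m/s

Transfer-ellipse semi-major axis a_t = (r₁ + r₂)/2 = (1.760×10^5 + 1.180×10^6)/2 = 6.780×10^5 km.
At r₁ the circular-orbit speed is v₁ = √(μ/r₁) = 26.8307 km/s.
Transfer-orbit speed at r₁ (v² = μ(2/r − 1/a)): v_p = √[μ(2/r₁ − 1/a_t)] = 35.3963 km/s.
First burn Δv₁ = |v_p − v₁| = 8.566 km/s.
Circular speed at r₂: v₂ = √(μ/r₂) = 10.3621 km/s.
Transfer-orbit speed at r₂: v_a = √[μ(2/r₂ − 1/a_t)] = 5.27945 km/s.
Second burn Δv₂ = |v₂ − v_a| = 5.083 km/s.
Δv = Δv₁ + Δv₂ = 8.566 + 5.083 = 13.65 km/s.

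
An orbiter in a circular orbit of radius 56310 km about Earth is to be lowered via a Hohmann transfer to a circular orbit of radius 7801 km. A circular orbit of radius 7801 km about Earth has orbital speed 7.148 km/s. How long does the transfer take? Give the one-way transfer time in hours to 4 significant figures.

From the circular-orbit relation v² = μ/r at r = 7801 km: μ = v²r = (7.148)² × 7801 = 3.98584×10^5 km³/s².
Transfer-ellipse semi-major axis a_t = (r₁ + r₂)/2 = (56310 + 7801)/2 = 32055.5 km.
Transfer time t = π√(a_t³/μ) = π√((32055.5)³ / 3.98584×10^5) = 28560 s.
Converting: 28560 s ÷ 3600 s/hour = 7.933 hours.

t = 7.933 hours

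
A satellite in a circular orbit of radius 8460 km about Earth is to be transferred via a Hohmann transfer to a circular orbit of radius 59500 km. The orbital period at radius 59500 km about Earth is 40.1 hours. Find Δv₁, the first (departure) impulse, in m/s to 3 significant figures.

Δv₁ = 2220 m/s

From Kepler's third law T² = 4π²r³/μ at r = 59500 km, T = 40.1 hours = 40.1 × 3600 s = 1.4436×10^5 s: μ = 4π²r³/T² = 3.99040×10^5 km³/s².
The Hohmann ellipse has a_t = (r₁ + r₂)/2 = 33980 km.
On the circular orbit at r = 8460 km, v_c = √(μ/r) = 6.868 km/s.
Vis-viva on the transfer ellipse at r = 8460 km gives v_t = √[μ(2/r − 1/a_t)] = 9.088 km/s.
Δv₁ = |v_t − v_c| = |9.088 − 6.868| = 2.220 km/s.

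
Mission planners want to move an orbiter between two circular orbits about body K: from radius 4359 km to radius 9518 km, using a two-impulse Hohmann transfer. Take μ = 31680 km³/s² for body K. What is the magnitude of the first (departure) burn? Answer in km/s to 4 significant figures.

Δv₁ = 0.4616 km/s

The Hohmann ellipse has a_t = (r₁ + r₂)/2 = 6938.5 km.
On the circular orbit at r = 4359 km, v_c = √(μ/r) = 2.6959 km/s.
Vis-viva on the transfer ellipse at r = 4359 km gives v_t = √[μ(2/r − 1/a_t)] = 3.1575 km/s.
Δv₁ = |v_t − v_c| = |3.1575 − 2.6959| = 0.4616 km/s.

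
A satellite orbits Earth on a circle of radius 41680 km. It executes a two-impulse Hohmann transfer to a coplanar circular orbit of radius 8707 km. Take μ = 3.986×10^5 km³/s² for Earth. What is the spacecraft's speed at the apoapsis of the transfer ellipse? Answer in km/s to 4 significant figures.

Transfer-ellipse semi-major axis a_t = (r₁ + r₂)/2 = (41680 + 8707)/2 = 25193.5 km.
The apoapsis of the transfer ellipse is at r = 41680 km.
Vis-viva: v = √[μ(2/r − 1/a_t)] = √[3.986×10^5 × (2/41680 − 1/25193.5)] = 1.818 km/s.

v = 1.818 km/s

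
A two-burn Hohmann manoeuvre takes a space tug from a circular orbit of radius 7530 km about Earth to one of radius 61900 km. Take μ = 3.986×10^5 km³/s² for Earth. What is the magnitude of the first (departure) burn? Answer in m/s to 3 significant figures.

Δv₁ = 2440 m/s

The Hohmann ellipse has a_t = (r₁ + r₂)/2 = 34715 km.
On the circular orbit at r = 7530 km, v_c = √(μ/r) = 7.2756 km/s.
Vis-viva on the transfer ellipse at r = 7530 km gives v_t = √[μ(2/r − 1/a_t)] = 9.7153 km/s.
Δv₁ = |v_t − v_c| = |9.7153 − 7.2756| = 2.440 km/s.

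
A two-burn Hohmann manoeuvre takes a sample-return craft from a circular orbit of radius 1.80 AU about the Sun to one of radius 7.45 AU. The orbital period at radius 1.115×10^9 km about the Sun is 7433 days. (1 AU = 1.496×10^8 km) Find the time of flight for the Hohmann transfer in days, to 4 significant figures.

t = 1817 days

From Kepler's third law T² = 4π²r³/μ at r = 1.115×10^9 km, T = 7433 days = 7433 × 86400 s = 6.422112×10^8 s: μ = 4π²r³/T² = 1.32687×10^11 km³/s².
In km: r₁ = 1.80 × 1.496×10^8 = 2.6928×10^8 km; r₂ = 7.45 × 1.496×10^8 = 1.11452×10^9 km.
Semi-major axis of the transfer orbit: a_t = (2.6928×10^8 + 1.11452×10^9)/2 = 6.919×10^8 km.
By Kepler's third law the transfer-orbit period is T = 2π√(a_t³/μ), so t = T/2 = 1.570×10^8 s.
Converting: 1.570×10^8 s ÷ 86400 s/day = 1817 days.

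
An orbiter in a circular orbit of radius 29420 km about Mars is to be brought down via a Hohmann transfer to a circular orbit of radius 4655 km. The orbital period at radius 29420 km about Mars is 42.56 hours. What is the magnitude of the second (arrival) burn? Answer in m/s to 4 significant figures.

From Kepler's third law T² = 4π²r³/μ at r = 29420 km, T = 42.56 hours = 42.56 × 3600 s = 1.53216×10^5 s: μ = 4π²r³/T² = 42823.2 km³/s².
The Hohmann ellipse has a_t = (r₁ + r₂)/2 = 17037.5 km.
Circular speed at r = 4655 km: v_c = √(μ/r) = 3.03305 km/s.
Transfer-orbit speed at the same r (vis-viva, a = a_t): v_t = √[μ(2/r − 1/a_t)] = 3.98564 km/s.
Δv₂ = |v_t − v_c| = |3.98564 − 3.03305| = 0.9526 km/s.

Δv₂ = 952.6 m/s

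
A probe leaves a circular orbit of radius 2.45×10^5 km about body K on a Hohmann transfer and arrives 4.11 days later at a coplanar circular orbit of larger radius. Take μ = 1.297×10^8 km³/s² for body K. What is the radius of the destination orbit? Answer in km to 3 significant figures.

r₂ = 2.12×10^6 km

Transfer time t = 4.11 days = 3.55104×10^5 s, and t = π√(a_t³/μ).
So a_t = (μ t²/π²)^(1/3) = (1.297×10^8 × (3.55104×10^5)² / π²)^(1/3) = 1.1834×10^6 km.
Since a_t = (r₁ + r₂)/2, r₂ = 2a_t − r₁ = 2×1.1834×10^6 − 2.450×10^5 = 2.1218×10^6 km.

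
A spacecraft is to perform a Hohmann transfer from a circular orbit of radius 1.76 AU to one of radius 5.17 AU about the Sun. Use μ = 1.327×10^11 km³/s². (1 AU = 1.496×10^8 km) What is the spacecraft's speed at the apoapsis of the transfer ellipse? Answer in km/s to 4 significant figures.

v = 9.335 km/s

In km: r₁ = 1.76 × 1.496×10^8 = 2.63296×10^8 km; r₂ = 5.17 × 1.496×10^8 = 7.73432×10^8 km.
The Hohmann ellipse has a_t = (r₁ + r₂)/2 = 5.18364×10^8 km.
At apoapsis, r = 7.73432×10^8 km.
Applying v² = μ(2/r − 1/a_t): v = 9.335 km/s.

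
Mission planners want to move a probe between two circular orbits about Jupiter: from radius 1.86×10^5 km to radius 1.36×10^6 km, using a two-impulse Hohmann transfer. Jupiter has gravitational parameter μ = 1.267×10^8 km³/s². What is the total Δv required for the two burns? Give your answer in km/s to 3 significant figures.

Δv = 13.4 km/s

The Hohmann ellipse has a_t = (r₁ + r₂)/2 = 7.730×10^5 km.
Circular speed at r₁: v₁ = √(μ/r₁) = √(1.267×10^8/1.860×10^5) = 26.0995 km/s.
On the transfer ellipse at r₁, vis-viva gives v_p = √[μ(2/r₁ − 1/a_t)] = 34.6188 km/s.
First burn Δv₁ = |v_p − v₁| = 8.519 km/s.
Circular speed at r₂: v₂ = √(μ/r₂) = 9.652 km/s.
Transfer-orbit speed at r₂: v_a = √[μ(2/r₂ − 1/a_t)] = 4.735 km/s.
Second burn Δv₂ = |v₂ − v_a| = 4.917 km/s.
Total Δv = Δv₁ + Δv₂ = 13.44 km/s.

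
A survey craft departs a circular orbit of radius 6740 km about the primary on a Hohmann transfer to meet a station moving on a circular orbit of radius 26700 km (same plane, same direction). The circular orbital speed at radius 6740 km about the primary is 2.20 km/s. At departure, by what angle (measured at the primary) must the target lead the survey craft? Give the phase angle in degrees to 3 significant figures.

From the circular-orbit relation v² = μ/r at r = 6740 km: μ = v²r = (2.20)² × 6740 = 32621.6 km³/s².
Transfer-ellipse semi-major axis a_t = (r₁ + r₂)/2 = (6740 + 26700)/2 = 16720 km.
Transfer time t = π√(a_t³/μ) = 37605.5 s.
Target angular speed ω₂ = √(μ/r₂³) = 4.13986×10^-5 rad/s.
Angle swept by the target during transfer: ω₂·t = 1.5568 rad = 89.20°.
The survey craft traverses 180° on the transfer ellipse, so the target must lead by 180° − 89.20° = 90.8°.

φ = 90.8°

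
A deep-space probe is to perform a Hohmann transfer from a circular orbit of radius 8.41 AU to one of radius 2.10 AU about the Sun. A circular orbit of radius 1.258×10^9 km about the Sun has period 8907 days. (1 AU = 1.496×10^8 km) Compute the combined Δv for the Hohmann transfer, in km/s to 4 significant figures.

From Kepler's third law T² = 4π²r³/μ at r = 1.258×10^9 km, T = 8907 days = 8907 × 86400 s = 7.695648×10^8 s: μ = 4π²r³/T² = 1.32712×10^11 km³/s².
In km: r₁ = 8.41 × 1.496×10^8 = 1.258136×10^9 km; r₂ = 2.10 × 1.496×10^8 = 3.1416×10^8 km.
Semi-major axis of the transfer orbit: a_t = (1.258136×10^9 + 3.1416×10^8)/2 = 7.86148×10^8 km.
At r₁ the circular-orbit speed is v₁ = √(μ/r₁) = 10.2705 km/s.
On the transfer ellipse at r₁, v² = μ(2/r − 1/a) gives v_a = √[μ(2/r₁ − 1/a_t)] = 6.49255 km/s.
First burn Δv₁ = |v_a − v₁| = 3.778 km/s.
At r₂, v₂ = √(μ/r₂) = 20.553 km/s.
Transfer-orbit speed at r₂: v_p = √[μ(2/r₂ − 1/a_t)] = 26.001 km/s.
Second burn Δv₂ = |v₂ − v_p| = 5.448 km/s.
Δv = Δv₁ + Δv₂ = 3.778 + 5.448 = 9.226 km/s.

Δv = 9.226 km/s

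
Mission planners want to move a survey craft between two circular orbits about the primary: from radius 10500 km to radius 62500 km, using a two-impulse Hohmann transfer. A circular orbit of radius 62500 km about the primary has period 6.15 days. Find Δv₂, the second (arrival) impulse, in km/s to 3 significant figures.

Δv₂ = 0.343 km/s

From Kepler's third law T² = 4π²r³/μ at r = 62500 km, T = 6.15 days = 6.15 × 86400 s = 5.3136×10^5 s: μ = 4π²r³/T² = 34136.7 km³/s².
Semi-major axis of the transfer orbit: a_t = (10500 + 62500)/2 = 36500 km.
Circular speed at r = 62500 km: v_c = √(μ/r) = 0.73905 km/s.
Transfer-orbit speed at the same r (vis-viva, a = a_t): v_t = √[μ(2/r − 1/a_t)] = 0.39639 km/s.
Δv₂ = |v_t − v_c| = |0.39639 − 0.73905| = 0.3427 km/s.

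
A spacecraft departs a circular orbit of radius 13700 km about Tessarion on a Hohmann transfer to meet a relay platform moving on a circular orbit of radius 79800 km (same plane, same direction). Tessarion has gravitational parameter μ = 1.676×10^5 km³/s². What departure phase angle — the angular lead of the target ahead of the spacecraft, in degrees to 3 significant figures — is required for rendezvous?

The Hohmann ellipse has a_t = (r₁ + r₂)/2 = 46750 km.
Transfer time t = π√(a_t³/μ) = 77570 s.
The target's mean motion on its circular orbit is ω₂ = √(μ/r₂³) = 1.816×10^-5 rad/s.
Angle swept by the target during transfer: ω₂·t = 1.4087 rad = 80.71°.
The spacecraft traverses 180° on the transfer ellipse, so the target must lead by 180° − 80.71° = 99.3°.

φ = 99.3°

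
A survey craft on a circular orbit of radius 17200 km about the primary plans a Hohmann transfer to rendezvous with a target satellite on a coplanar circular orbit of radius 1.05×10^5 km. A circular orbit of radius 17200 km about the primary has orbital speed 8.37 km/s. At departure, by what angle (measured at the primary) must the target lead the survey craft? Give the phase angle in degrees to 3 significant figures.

φ = 100°

From the circular-orbit relation v² = μ/r at r = 17200 km: μ = v²r = (8.37)² × 17200 = 1.20498×10^6 km³/s².
The Hohmann ellipse has a_t = (r₁ + r₂)/2 = 61100 km.
Transfer time t = π√(a_t³/μ) = 43224 s.
Target angular speed ω₂ = √(μ/r₂³) = 3.2263×10^-5 rad/s.
Angle swept by the target during transfer: ω₂·t = 1.3945 rad = 79.90°.
Arrival is 180° from departure on the ellipse, so φ = 180° − 79.90° = 100°.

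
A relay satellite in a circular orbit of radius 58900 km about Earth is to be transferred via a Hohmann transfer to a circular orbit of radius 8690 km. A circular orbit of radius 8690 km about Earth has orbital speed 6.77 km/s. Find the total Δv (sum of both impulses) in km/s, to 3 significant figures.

Δv = 3.45 km/s

From the circular-orbit relation v² = μ/r at r = 8690 km: μ = v²r = (6.77)² × 8690 = 3.98288×10^5 km³/s².
The Hohmann ellipse has a_t = (r₁ + r₂)/2 = 33795 km.
At r₁ the circular-orbit speed is v₁ = √(μ/r₁) = 2.6004 km/s.
On the transfer ellipse at r₁, v² = μ(2/r − 1/a) gives v_a = √[μ(2/r₁ − 1/a_t)] = 1.3186 km/s.
First burn Δv₁ = |v_a − v₁| = 1.2818 km/s.
At r₂, v₂ = √(μ/r₂) = 6.7700 km/s.
Transfer-orbit speed at r₂: v_p = √[μ(2/r₂ − 1/a_t)] = 8.9376 km/s.
Second burn Δv₂ = |v₂ − v_p| = 2.1676 km/s.
Total Δv = Δv₁ + Δv₂ = 3.449 km/s.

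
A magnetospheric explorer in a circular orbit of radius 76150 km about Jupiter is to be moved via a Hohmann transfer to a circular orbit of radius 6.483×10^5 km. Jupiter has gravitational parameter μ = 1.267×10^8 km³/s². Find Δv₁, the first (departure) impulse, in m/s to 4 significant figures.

Semi-major axis of the transfer orbit: a_t = (76150 + 6.483×10^5)/2 = 3.62225×10^5 km.
On the circular orbit at r = 76150 km, v_c = √(μ/r) = 40.79 km/s.
Vis-viva on the transfer ellipse at r = 76150 km gives v_t = √[μ(2/r − 1/a_t)] = 54.57 km/s.
Δv₁ = |v_t − v_c| = |54.57 − 40.79| = 13.78 km/s.

Δv₁ = 13780 m/s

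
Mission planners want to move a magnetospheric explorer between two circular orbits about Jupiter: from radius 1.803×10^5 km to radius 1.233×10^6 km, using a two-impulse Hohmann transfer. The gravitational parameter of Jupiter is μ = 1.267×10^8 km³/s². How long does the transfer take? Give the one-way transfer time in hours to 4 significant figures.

Semi-major axis of the transfer orbit: a_t = (1.803×10^5 + 1.233×10^6)/2 = 7.0665×10^5 km.
Half the transfer-orbit period gives t = π√(a_t³/μ) = 1.6579×10^5 s.
Converting: 1.6579×10^5 s ÷ 3600 s/hour = 46.05 hours.

t = 46.05 hours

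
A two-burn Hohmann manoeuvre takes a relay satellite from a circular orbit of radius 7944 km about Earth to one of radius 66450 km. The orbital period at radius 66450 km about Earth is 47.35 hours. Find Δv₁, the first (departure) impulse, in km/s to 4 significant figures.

Δv₁ = 2.384 km/s

From Kepler's third law T² = 4π²r³/μ at r = 66450 km, T = 47.35 hours = 47.35 × 3600 s = 1.7046×10^5 s: μ = 4π²r³/T² = 3.98657×10^5 km³/s².
Semi-major axis of the transfer orbit: a_t = (7944 + 66450)/2 = 37197 km.
Circular speed at r = 7944 km: v_c = √(μ/r) = 7.084 km/s.
Transfer-orbit speed at the same r (vis-viva, a = a_t): v_t = √[μ(2/r − 1/a_t)] = 9.468 km/s.
Δv₁ = |v_t − v_c| = |9.468 − 7.084| = 2.384 km/s.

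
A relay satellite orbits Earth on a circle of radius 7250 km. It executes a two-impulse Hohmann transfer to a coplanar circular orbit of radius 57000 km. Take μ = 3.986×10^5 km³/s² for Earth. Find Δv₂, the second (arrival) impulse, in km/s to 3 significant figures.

Δv₂ = 1.39 km/s

The Hohmann ellipse has a_t = (r₁ + r₂)/2 = 32125 km.
Circular speed at r = 57000 km: v_c = √(μ/r) = 2.644 km/s.
Vis-viva on the transfer ellipse at r = 57000 km gives v_t = √[μ(2/r − 1/a_t)] = 1.256 km/s.
Δv₂ = |v_t − v_c| = |1.256 − 2.644| = 1.388 km/s.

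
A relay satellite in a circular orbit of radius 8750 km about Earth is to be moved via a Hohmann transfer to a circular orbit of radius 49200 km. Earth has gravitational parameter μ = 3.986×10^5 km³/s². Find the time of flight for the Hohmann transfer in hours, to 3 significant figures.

t = 6.82 hours

Semi-major axis of the transfer orbit: a_t = (8750 + 49200)/2 = 28975 km.
Transfer time t = π√(a_t³/μ) = π√((28975)³ / 3.986×10^5) = 24540 s.
Converting: 24540 s ÷ 3600 s/hour = 6.82 hours.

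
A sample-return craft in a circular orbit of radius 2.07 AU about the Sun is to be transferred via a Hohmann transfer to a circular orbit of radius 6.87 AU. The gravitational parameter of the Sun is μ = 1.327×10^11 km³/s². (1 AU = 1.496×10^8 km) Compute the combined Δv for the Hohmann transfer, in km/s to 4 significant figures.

In km: r₁ = 2.07 × 1.496×10^8 = 3.09672×10^8 km; r₂ = 6.87 × 1.496×10^8 = 1.027752×10^9 km.
Transfer-ellipse semi-major axis a_t = (r₁ + r₂)/2 = (3.09672×10^8 + 1.027752×10^9)/2 = 6.68712×10^8 km.
At r₁ the circular-orbit speed is v₁ = √(μ/r₁) = 20.7007 km/s.
On the transfer ellipse at r₁, vis-viva gives v_p = √[μ(2/r₁ − 1/a_t)] = 25.6631 km/s.
First burn Δv₁ = |v_p − v₁| = 4.9624 km/s.
At r₂, v₂ = √(μ/r₂) = 11.36296 km/s.
Transfer-orbit speed at r₂: v_a = √[μ(2/r₂ − 1/a_t)] = 7.732549 km/s.
Second burn Δv₂ = |v₂ − v_a| = 3.6304 km/s.
Δv = Δv₁ + Δv₂ = 4.9624 + 3.6304 = 8.593 km/s.

Δv = 8.593 km/s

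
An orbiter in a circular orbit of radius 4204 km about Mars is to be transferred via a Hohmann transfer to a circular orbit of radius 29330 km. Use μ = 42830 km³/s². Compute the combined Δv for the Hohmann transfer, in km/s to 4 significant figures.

Δv = 1.633 km/s

The Hohmann ellipse has a_t = (r₁ + r₂)/2 = 16767 km.
At r₁ the circular-orbit speed is v₁ = √(μ/r₁) = 3.192 km/s.
On the transfer ellipse at r₁, v² = μ(2/r − 1/a) gives v_p = √[μ(2/r₁ − 1/a_t)] = 4.222 km/s.
First burn Δv₁ = |v_p − v₁| = 1.030 km/s.
Circular speed at r₂: v₂ = √(μ/r₂) = 1.2084 km/s.
Transfer-orbit speed at r₂: v_a = √[μ(2/r₂ − 1/a_t)] = 0.60509 km/s.
Second burn Δv₂ = |v₂ − v_a| = 0.6033 km/s.
Δv = Δv₁ + Δv₂ = 1.030 + 0.6033 = 1.633 km/s.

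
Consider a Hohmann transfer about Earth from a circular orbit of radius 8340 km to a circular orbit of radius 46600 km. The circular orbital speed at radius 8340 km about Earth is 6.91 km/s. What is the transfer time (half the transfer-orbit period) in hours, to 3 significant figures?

From the circular-orbit relation v² = μ/r at r = 8340 km: μ = v²r = (6.91)² × 8340 = 3.98219×10^5 km³/s².
The Hohmann ellipse has a_t = (r₁ + r₂)/2 = 27470 km.
Transfer time t = π√(a_t³/μ) = π√((27470)³ / 3.98219×10^5) = 22670 s.
Converting: 22670 s ÷ 3600 s/hour = 6.30 hours.

t = 6.30 hours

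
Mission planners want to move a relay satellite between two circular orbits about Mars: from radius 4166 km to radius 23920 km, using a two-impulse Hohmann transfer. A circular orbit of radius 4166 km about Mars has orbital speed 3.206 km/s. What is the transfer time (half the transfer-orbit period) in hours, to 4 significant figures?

From the circular-orbit relation v² = μ/r at r = 4166 km: μ = v²r = (3.206)² × 4166 = 42820.0 km³/s².
The Hohmann ellipse has a_t = (r₁ + r₂)/2 = 14043 km.
Half the transfer-orbit period gives t = π√(a_t³/μ) = 25265 s.
Converting: 25265 s ÷ 3600 s/hour = 7.018 hours.

t = 7.018 hours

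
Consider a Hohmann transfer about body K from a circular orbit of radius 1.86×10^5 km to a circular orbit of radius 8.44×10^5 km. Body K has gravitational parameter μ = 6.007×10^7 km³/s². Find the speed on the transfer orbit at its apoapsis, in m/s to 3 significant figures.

v = 5070 m/s

The Hohmann ellipse has a_t = (r₁ + r₂)/2 = 5.150×10^5 km.
The apoapsis of the transfer ellipse is at r = 8.440×10^5 km.
Vis-viva: v = √[μ(2/r − 1/a_t)] = √[6.007×10^7 × (2/8.440×10^5 − 1/5.150×10^5)] = 5.070 km/s.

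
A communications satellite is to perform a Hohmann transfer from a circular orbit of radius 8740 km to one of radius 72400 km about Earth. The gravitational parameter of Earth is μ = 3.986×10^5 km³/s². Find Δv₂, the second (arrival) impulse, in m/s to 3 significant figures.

The Hohmann ellipse has a_t = (r₁ + r₂)/2 = 40570 km.
Circular speed at r = 72400 km: v_c = √(μ/r) = 2.346 km/s.
Vis-viva on the transfer ellipse at r = 72400 km gives v_t = √[μ(2/r − 1/a_t)] = 1.089 km/s.
Δv₂ = |v_t − v_c| = |1.089 − 2.346| = 1.257 km/s.

Δv₂ = 1260 m/s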